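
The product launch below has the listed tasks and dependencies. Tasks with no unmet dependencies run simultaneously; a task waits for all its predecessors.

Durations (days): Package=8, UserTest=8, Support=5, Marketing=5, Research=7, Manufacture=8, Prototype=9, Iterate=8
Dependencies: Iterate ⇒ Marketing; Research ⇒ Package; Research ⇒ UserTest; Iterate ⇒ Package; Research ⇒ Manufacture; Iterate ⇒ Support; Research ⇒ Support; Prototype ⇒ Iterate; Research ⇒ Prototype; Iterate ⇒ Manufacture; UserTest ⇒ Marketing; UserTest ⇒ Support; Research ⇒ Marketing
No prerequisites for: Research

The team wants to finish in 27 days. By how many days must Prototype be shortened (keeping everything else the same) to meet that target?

Current finish: 32 days; target: 27.
Prototype is on every critical path, so each day cut from Prototype cuts the finish by one (this holds down to a finish of 24).
Need 32 − 27 = 5 days off Prototype → Prototype becomes 4 days, finish becomes 27.

5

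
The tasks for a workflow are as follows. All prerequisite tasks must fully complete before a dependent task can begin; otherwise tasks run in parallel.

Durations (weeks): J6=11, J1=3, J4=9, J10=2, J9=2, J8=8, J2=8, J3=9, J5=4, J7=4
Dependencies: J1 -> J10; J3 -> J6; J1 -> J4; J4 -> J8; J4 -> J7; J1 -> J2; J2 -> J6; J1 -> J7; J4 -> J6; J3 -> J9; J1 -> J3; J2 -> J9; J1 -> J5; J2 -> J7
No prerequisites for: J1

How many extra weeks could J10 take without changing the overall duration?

J1→J3→J6 = 3+9+11 = 23 sets the makespan at 23 weeks.
J10 finishes as early as 5 and must finish by 23.
So J10 can slip 23 − 5 = 18 weeks.

18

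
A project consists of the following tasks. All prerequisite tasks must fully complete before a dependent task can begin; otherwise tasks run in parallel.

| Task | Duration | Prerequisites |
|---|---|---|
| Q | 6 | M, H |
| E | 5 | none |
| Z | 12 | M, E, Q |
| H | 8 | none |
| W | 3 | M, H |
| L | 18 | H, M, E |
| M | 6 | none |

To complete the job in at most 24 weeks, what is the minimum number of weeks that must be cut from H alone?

Current finish: 26 weeks; target: 24.
H is on every critical path, so each week cut from H cuts the finish by one (this holds down to a finish of 24).
Need 26 − 24 = 2 weeks off H → H becomes 6 weeks, finish becomes 24.

2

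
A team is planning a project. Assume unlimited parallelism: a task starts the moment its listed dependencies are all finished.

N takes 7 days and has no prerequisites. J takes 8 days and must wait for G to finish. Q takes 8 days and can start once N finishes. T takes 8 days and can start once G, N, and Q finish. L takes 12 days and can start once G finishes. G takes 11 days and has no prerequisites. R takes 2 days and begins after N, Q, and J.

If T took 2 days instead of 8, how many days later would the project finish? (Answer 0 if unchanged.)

The binding path is N→Q→T = 7+8+8 = 23; finish at 23 days.
T is on the critical path; changing it to 2 makes that path 17 days.
Now G→L = 11+12 = 23 is longest, so the finish becomes 23 days.
Change in finish: 23 − 23 = +0 days.

0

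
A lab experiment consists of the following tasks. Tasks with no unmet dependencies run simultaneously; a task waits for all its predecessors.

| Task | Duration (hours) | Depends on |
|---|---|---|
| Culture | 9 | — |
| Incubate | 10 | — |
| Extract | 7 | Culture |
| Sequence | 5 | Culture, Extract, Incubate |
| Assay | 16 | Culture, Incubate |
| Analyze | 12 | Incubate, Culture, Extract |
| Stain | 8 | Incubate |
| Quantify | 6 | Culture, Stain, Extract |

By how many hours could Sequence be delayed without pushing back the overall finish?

7

Culture→Extract→Analyze = 9+7+12 = 28 sets the makespan at 28 hours.
Sequence finishes as early as 21 and must finish by 28.
Slack of Sequence = 23 − 16 = 7 hours.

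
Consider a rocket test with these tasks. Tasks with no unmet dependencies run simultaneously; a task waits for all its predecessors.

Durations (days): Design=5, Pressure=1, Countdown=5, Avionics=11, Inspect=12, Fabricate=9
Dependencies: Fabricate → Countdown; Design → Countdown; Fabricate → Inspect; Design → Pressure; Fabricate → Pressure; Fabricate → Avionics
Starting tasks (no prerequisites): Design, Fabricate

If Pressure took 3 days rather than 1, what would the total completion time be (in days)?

The binding path is Fabricate→Inspect = 9+12 = 21; finish at 21 days.
Pressure is off the critical path — its longest chain is 10 days, giving 11 of slack.
The critical path is still Fabricate→Inspect; finish is now 21 days.

21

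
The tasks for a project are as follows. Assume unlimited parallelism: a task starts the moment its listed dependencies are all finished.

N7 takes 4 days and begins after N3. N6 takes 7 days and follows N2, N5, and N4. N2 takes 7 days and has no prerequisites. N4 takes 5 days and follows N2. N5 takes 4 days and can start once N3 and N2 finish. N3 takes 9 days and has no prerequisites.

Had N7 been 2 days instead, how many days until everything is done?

Baseline: N3→N5→N6 = 9+4+7 = 20 → 20 days.
The longest path through N7 is only 13 days, so N7 has float 7.
No other chain overtakes it, so the finish is 20 days.

20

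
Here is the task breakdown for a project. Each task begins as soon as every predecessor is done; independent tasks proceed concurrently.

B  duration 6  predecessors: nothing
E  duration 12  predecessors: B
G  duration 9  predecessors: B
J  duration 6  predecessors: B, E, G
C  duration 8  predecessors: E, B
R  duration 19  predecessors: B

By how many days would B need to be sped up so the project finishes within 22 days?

4

Current finish: 26 days; target: 22.
B is on every critical path, so each day cut from B cuts the finish by one (this holds down to a finish of 21).
Need 26 − 22 = 4 days off B → B becomes 2 days, finish becomes 22.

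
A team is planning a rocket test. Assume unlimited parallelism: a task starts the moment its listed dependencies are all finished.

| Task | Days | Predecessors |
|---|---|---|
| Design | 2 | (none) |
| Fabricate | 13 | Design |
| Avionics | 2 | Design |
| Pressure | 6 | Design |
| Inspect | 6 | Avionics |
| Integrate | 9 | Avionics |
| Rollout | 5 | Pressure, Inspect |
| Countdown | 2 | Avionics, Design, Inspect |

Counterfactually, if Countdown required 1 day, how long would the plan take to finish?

15

Critical path before the change: Design→Fabricate = 2+13 = 15 giving 15 days.
The longest path through Countdown is only 12 days, so Countdown has float 3.
The critical path is still Design→Fabricate; finish is now 15 days.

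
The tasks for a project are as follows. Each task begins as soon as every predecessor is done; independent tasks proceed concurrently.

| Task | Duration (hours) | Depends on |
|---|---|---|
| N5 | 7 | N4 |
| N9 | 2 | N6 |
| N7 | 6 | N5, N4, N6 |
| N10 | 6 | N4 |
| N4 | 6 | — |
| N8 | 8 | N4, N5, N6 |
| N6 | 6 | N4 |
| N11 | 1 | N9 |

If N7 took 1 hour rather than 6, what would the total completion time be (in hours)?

Baseline: N4→N5→N8 = 6+7+8 = 21 → 21 hours.
The longest path through N7 is only 19 hours, so N7 has float 2.
No other chain overtakes it, so the finish is 21 hours.

21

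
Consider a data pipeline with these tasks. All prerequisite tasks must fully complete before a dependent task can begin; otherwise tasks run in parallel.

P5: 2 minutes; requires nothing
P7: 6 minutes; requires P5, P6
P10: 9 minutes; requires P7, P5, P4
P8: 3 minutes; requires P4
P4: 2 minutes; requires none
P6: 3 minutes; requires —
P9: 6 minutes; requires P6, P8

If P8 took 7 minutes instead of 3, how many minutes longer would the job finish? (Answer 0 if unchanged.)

Actual critical path: P6→P7→P10 = 3+6+9 = 18 ⇒ 18 minutes.
The longest path through P8 is only 11 minutes, so P8 has float 7.
That remains the longest chain; total 18 minutes.
Change in finish: 18 − 18 = +0 minutes.

0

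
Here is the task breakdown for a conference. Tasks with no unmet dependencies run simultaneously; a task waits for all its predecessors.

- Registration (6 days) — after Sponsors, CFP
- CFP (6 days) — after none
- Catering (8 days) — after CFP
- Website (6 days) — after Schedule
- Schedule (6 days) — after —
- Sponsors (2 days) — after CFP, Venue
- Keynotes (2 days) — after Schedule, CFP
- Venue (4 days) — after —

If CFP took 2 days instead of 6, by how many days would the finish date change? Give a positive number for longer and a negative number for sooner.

As given, the longest chain is CFP→Sponsors→Registration = 6+2+6 = 14, so the finish is 14 days.
CFP lies on that path, so at 2 days the path becomes 10 days.
Now Venue→Sponsors→Registration = 4+2+6 = 12 is longest, so the finish becomes 12 days.
Change in finish: 12 − 14 = -2 days.

-2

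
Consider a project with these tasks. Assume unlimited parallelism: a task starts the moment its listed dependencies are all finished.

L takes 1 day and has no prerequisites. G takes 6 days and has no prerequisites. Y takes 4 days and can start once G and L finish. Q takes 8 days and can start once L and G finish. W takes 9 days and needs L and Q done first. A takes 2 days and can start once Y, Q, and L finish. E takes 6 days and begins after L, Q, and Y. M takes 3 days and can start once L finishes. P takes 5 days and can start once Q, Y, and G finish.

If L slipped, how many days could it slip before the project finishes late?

5

Critical path: G→Q→W = 6+8+9 = 23, so the finish is 23 days.
The longest chain containing L totals 18 days.
Slack of L = 5 − 0 = 5 days.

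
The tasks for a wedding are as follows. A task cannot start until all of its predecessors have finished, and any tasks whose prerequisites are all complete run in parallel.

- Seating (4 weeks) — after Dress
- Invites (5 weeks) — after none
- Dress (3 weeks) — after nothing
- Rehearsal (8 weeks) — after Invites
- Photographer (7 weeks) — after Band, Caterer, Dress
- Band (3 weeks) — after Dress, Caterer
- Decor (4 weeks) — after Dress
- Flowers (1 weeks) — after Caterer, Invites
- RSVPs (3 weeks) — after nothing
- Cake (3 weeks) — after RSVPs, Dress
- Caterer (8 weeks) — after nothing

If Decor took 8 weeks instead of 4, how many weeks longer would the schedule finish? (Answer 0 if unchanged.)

0

Baseline: Caterer→Band→Photographer = 8+3+7 = 18 → 18 weeks.
The longest path through Decor is only 7 weeks, so Decor has float 11.
No other chain overtakes it, so the finish is 18 weeks.
Change in finish: 18 − 18 = +0 weeks.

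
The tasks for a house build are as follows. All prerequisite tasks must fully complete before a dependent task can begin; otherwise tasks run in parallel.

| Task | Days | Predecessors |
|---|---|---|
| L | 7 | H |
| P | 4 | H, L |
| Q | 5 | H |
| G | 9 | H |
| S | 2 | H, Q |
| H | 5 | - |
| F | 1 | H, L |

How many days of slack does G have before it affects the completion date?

The longest chain is H→L→P = 5+7+4 = 16; overall finish 16 days.
Longest path through G: 14 days (earliest finish 14, latest finish 16).
Slack of G = 7 − 5 = 2 days.

2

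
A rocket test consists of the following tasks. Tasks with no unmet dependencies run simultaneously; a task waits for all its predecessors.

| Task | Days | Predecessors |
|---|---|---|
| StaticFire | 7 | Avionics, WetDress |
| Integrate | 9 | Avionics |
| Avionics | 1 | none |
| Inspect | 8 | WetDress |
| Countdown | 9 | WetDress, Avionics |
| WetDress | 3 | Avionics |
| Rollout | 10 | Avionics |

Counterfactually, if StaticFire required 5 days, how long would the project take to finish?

13

Critical path before the change: Avionics→WetDress→Countdown = 1+3+9 = 13 giving 13 days.
The longest path through StaticFire is only 11 days, so StaticFire has float 2.
That remains the longest chain; total 13 days.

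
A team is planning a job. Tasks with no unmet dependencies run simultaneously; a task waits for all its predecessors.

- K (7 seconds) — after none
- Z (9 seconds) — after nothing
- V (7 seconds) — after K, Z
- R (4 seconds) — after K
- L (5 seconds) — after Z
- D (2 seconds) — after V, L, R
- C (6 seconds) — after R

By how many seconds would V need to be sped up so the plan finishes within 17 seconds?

Current finish: 18 seconds; target: 17.
V is on every critical path, so each second cut from V cuts the finish by one (this holds down to a finish of 17).
Need 18 − 17 = 1 second off V → V becomes 6 seconds, finish becomes 17.

1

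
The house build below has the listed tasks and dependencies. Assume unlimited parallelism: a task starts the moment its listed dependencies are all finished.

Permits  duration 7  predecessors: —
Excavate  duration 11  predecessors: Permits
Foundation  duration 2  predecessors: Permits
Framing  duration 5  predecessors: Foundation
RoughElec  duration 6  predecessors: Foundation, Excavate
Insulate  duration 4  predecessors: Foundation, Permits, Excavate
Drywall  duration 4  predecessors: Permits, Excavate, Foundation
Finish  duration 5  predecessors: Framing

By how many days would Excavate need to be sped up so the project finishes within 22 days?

Current finish: 24 days; target: 22.
Excavate is on every critical path, so each day cut from Excavate cuts the finish by one (this holds down to a finish of 19).
Need 24 − 22 = 2 days off Excavate → Excavate becomes 9 days, finish becomes 22.

2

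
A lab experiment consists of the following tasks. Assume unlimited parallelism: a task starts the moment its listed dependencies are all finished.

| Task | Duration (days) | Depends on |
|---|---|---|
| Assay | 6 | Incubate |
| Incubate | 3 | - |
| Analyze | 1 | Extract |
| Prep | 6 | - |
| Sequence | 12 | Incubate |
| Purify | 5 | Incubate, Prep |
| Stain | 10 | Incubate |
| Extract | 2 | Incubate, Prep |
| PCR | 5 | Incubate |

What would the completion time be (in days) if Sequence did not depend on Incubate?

13

Before: longest chain Incubate→Sequence = 3+12 = 15, finish 15.
Without Incubate→Sequence, Sequence's earliest start moves from 3 to 0.
After: Incubate→Stain = 3+10 = 13 → 13 days.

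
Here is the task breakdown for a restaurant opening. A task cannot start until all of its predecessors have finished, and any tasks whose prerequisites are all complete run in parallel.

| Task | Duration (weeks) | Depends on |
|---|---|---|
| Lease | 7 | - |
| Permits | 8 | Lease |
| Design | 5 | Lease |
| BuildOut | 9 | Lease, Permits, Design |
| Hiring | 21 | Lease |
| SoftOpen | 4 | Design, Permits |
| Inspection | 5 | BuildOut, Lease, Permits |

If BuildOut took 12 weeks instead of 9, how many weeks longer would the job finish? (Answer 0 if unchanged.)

3

Actual critical path: Lease→Permits→BuildOut→Inspection = 7+8+9+5 = 29 ⇒ 29 weeks.
BuildOut lies on that path, so at 12 weeks the path becomes 32 weeks.
No other chain overtakes it, so the finish is 32 weeks.
Change in finish: 32 − 29 = +3 weeks.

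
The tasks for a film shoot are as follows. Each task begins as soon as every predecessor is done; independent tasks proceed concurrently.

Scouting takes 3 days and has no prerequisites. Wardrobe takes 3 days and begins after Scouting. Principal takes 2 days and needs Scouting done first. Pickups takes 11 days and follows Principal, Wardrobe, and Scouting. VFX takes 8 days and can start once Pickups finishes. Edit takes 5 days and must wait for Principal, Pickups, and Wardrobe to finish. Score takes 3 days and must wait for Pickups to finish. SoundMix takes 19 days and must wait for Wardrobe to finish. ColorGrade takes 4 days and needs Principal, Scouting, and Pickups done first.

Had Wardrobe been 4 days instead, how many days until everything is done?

26

As given, the longest chain is Scouting→Wardrobe→Pickups→VFX = 3+3+11+8 = 25, so the finish is 25 days.
Wardrobe lies on that path, so at 4 days the path becomes 26 days.
That remains the longest chain; total 26 days.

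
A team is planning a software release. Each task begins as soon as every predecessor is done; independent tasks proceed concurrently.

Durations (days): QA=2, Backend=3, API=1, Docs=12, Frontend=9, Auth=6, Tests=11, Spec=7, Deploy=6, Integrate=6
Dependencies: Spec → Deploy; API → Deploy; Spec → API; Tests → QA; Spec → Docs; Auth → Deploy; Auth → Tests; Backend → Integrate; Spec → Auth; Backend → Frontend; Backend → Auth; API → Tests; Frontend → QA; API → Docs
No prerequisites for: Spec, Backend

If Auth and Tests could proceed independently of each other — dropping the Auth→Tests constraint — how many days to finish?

21

Original critical path: Spec→Auth→Tests→QA = 7+6+11+2 = 26 ⇒ 26 days.
Without Auth→Tests, Tests's earliest start moves from 13 to 8.
After: Spec→API→Tests→QA = 7+1+11+2 = 21 → 21 days.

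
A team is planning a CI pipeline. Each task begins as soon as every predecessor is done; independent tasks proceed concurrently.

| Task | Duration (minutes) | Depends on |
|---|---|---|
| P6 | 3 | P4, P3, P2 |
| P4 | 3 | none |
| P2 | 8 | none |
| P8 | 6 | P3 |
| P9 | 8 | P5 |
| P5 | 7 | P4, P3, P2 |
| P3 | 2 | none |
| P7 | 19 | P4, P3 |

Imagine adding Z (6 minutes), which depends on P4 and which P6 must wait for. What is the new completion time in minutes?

23

Originally the project takes 23 minutes.
With Z inserted, P6 now waits for max(P4, P3, P2, Z).
New critical path: P2→P5→P9 = 8+7+8 = 23 ⇒ 23 minutes.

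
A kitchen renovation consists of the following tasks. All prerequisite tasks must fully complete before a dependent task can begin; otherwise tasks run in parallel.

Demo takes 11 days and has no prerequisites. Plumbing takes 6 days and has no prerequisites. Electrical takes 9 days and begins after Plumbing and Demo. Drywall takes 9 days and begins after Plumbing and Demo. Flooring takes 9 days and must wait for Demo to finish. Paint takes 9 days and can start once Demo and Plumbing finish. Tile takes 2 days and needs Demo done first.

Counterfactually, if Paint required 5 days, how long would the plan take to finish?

Critical path before the change: Demo→Paint = 11+9 = 20 giving 20 days.
Paint lies on that path, so at 5 days the path becomes 16 days.
Now Demo→Electrical = 11+9 = 20 is longest, so the finish becomes 20 days.

20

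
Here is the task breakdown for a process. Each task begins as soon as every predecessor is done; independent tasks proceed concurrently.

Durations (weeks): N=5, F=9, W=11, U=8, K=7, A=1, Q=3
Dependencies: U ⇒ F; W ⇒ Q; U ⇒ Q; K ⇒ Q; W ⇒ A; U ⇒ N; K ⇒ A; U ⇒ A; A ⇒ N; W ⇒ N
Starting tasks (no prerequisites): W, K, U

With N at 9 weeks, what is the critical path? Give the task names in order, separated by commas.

The binding path is W→A→N = 11+1+5 = 17; finish at 17 weeks.
N is on the critical path; changing it to 9 makes that path 21 weeks.
That remains the longest chain; total 21 weeks.

W, A, N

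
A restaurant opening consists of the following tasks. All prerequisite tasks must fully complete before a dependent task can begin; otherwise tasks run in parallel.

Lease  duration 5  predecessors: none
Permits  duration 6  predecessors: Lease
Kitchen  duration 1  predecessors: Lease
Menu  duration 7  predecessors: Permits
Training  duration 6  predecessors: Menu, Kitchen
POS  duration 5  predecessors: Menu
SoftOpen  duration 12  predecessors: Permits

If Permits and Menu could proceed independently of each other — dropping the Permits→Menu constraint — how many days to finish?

23

With the dependency in place, Lease→Permits→Menu→Training = 5+6+7+6 = 24 sets the finish at 24 days.
Without Permits→Menu, Menu's earliest start moves from 11 to 0.
After: Lease→Permits→SoftOpen = 5+6+12 = 23 → 23 days.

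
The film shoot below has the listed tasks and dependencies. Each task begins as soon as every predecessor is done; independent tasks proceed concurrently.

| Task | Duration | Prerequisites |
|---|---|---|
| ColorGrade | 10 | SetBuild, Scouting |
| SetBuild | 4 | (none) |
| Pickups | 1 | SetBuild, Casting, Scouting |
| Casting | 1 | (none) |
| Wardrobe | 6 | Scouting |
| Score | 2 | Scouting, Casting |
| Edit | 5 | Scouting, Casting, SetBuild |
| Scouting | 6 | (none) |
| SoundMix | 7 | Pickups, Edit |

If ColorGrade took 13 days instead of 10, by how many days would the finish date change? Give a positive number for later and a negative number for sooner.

Actual critical path: Scouting→Edit→SoundMix = 6+5+7 = 18 ⇒ 18 days.
The longest path through ColorGrade is only 16 days, so ColorGrade has float 2.
Now Scouting→ColorGrade = 6+13 = 19 is longest, so the finish becomes 19 days.
Change in finish: 19 − 18 = +1 days.

1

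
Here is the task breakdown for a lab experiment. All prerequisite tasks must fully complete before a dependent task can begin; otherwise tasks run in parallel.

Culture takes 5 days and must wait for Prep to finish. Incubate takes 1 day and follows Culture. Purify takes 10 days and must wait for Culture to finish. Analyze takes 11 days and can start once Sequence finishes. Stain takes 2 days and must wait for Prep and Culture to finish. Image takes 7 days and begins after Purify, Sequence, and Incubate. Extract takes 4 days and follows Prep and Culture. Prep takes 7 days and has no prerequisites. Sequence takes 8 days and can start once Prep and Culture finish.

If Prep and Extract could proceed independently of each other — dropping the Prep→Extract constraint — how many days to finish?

Before: longest chain Prep→Culture→Sequence→Analyze = 7+5+8+11 = 31, finish 31.
Dropping Prep→Extract doesn't change Extract's earliest start (12); another predecessor still binds.
The longest chain is now Prep→Culture→Sequence→Analyze = 7+5+8+11 = 31, so the plan takes 31 days.

31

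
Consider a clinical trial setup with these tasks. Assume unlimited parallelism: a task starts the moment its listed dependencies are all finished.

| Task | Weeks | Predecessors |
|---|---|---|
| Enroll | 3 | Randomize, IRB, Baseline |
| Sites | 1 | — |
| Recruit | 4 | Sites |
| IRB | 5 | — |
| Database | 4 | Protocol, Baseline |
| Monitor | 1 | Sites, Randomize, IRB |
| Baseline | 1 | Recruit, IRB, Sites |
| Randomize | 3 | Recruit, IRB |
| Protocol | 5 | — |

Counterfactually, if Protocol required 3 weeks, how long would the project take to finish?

11

Critical path before the change: IRB→Randomize→Enroll = 5+3+3 = 11 giving 11 weeks.
The longest path through Protocol is only 9 weeks, so Protocol has float 2.
The critical path is still IRB→Randomize→Enroll; finish is now 11 weeks.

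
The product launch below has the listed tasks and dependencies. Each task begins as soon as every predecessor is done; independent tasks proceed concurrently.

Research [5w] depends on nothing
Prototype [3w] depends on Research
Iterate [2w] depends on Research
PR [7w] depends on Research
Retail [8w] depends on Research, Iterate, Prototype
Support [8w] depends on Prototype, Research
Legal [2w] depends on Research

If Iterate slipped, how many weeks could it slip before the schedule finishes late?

Research→Prototype→Retail = 5+3+8 = 16 sets the makespan at 16 weeks.
The longest chain containing Iterate totals 15 weeks.
So Iterate can slip 8 − 7 = 1 week.

1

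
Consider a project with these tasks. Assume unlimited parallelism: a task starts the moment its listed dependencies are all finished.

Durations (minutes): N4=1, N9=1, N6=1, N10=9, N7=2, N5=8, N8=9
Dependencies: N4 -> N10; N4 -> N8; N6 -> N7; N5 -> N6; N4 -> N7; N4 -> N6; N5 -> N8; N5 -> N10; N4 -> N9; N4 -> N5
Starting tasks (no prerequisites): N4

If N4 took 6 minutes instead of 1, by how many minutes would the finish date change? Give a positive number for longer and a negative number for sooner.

5

Critical path before the change: N4→N5→N8 = 1+8+9 = 18 giving 18 minutes.
N4 lies on that path, so at 6 minutes the path becomes 23 minutes.
The critical path is still N4→N5→N8; finish is now 23 minutes.
Change in finish: 23 − 18 = +5 minutes.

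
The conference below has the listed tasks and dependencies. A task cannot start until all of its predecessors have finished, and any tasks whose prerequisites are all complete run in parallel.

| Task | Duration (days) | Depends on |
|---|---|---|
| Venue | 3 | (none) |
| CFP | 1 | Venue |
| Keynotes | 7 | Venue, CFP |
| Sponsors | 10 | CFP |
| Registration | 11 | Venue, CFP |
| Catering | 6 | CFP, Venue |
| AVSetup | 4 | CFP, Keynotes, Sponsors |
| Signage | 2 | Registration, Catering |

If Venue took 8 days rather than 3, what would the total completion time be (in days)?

Actual critical path: Venue→CFP→Sponsors→AVSetup = 3+1+10+4 = 18 ⇒ 18 days.
Venue lies on that path, so at 8 days the path becomes 23 days.
That remains the longest chain; total 23 days.

23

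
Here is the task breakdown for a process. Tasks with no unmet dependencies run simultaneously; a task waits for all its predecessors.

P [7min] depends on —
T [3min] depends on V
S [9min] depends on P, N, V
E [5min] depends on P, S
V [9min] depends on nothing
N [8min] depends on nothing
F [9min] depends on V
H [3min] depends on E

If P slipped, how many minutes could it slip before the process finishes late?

2

V→S→E→H = 9+9+5+3 = 26 sets the makespan at 26 minutes.
The longest chain containing P totals 24 minutes.
Slack of P = 2 − 0 = 2 minutes.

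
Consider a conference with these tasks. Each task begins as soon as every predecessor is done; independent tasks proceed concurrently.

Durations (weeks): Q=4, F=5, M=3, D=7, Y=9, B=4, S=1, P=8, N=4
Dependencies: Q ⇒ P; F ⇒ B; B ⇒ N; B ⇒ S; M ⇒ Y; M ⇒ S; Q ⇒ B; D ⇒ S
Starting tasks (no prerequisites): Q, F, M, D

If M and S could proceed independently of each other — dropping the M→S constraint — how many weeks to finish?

With the dependency in place, F→B→N = 5+4+4 = 13 sets the finish at 13 weeks.
Dropping M→S doesn't change S's earliest start (9); another predecessor still binds.
After: F→B→N = 5+4+4 = 13 → 13 weeks.

13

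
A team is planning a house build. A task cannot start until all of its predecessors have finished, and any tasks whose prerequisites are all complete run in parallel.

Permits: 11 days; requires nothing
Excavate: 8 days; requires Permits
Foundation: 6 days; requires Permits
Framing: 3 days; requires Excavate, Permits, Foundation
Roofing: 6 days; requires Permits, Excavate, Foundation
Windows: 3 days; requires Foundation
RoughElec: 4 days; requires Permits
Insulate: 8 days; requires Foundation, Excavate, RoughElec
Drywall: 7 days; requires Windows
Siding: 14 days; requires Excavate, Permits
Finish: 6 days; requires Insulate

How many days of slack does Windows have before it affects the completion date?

Critical path: Permits→Excavate→Insulate→Finish = 11+8+8+6 = 33, so the finish is 33 days.
The longest chain containing Windows totals 27 days.
Slack of Windows = 23 − 17 = 6 days.

6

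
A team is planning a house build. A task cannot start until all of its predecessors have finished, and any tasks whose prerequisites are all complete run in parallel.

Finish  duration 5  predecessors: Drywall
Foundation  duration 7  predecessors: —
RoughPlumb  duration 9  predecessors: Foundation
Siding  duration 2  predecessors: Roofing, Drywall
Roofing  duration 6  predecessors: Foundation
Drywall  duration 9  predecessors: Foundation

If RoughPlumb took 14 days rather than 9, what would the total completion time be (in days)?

Actual critical path: Foundation→Drywall→Finish = 7+9+5 = 21 ⇒ 21 days.
RoughPlumb has 5 days of float (longest path through it is 16).
Now Foundation→RoughPlumb = 7+14 = 21 is longest, so the finish becomes 21 days.

21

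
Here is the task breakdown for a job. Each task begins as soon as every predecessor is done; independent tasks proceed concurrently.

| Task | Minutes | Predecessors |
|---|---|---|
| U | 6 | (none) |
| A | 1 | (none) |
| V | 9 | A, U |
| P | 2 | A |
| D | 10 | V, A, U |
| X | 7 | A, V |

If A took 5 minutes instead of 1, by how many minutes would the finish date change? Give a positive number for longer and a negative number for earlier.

As given, the longest chain is U→V→D = 6+9+10 = 25, so the finish is 25 minutes.
The longest path through A is only 20 minutes, so A has float 5.
That remains the longest chain; total 25 minutes.
Change in finish: 25 − 25 = +0 minutes.

0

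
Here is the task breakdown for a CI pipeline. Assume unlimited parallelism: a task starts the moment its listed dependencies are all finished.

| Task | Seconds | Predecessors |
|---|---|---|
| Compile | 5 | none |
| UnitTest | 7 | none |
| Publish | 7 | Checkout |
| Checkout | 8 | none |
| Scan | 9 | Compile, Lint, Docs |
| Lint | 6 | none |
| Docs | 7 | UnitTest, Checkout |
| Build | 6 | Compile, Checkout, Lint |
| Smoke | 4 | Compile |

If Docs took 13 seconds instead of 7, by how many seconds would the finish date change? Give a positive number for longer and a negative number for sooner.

As given, the longest chain is Checkout→Docs→Scan = 8+7+9 = 24, so the finish is 24 seconds.
Docs lies on that path, so at 13 seconds the path becomes 30 seconds.
The critical path is still Checkout→Docs→Scan; finish is now 30 seconds.
Change in finish: 30 − 24 = +6 seconds.

6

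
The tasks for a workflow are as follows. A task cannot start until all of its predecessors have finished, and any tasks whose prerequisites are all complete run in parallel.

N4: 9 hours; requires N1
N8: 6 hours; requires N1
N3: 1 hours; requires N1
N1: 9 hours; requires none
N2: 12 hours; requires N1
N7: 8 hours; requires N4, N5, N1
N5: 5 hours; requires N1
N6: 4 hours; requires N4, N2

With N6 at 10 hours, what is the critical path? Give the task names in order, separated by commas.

N1, N2, N6

Critical path before the change: N1→N4→N7 = 9+9+8 = 26 giving 26 hours.
The longest path through N6 is only 25 hours, so N6 has float 1.
New critical path: N1→N2→N6 = 9+12+10 = 31 ⇒ 31 hours.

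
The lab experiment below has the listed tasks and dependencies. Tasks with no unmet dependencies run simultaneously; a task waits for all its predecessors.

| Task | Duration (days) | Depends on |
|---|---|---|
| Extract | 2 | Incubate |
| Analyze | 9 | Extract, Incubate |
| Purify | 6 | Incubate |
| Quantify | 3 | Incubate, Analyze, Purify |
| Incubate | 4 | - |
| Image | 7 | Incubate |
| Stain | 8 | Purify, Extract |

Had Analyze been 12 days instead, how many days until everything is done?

21

Critical path before the change: Incubate→Extract→Analyze→Quantify = 4+2+9+3 = 18 giving 18 days.
Analyze lies on that path, so at 12 days the path becomes 21 days.
That remains the longest chain; total 21 days.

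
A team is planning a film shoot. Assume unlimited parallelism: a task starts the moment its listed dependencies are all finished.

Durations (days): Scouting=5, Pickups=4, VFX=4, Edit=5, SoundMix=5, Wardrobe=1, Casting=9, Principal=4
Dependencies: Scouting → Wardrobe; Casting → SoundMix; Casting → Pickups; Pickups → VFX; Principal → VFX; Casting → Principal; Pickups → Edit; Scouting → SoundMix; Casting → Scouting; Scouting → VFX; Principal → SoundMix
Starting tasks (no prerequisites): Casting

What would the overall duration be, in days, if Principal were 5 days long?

19

As given, the longest chain is Casting→Scouting→SoundMix = 9+5+5 = 19, so the finish is 19 days.
Principal has 1 day of float (longest path through it is 18).
No other chain overtakes it, so the finish is 19 days.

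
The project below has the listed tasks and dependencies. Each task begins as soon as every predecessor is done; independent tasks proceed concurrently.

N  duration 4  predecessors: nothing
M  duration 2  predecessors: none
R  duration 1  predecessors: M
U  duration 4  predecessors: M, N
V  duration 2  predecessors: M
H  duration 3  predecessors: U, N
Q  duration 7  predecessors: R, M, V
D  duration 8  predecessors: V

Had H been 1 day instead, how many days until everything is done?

12

Critical path before the change: M→V→D = 2+2+8 = 12 giving 12 days.
H has 1 day of float (longest path through it is 11).
The critical path is still M→V→D; finish is now 12 days.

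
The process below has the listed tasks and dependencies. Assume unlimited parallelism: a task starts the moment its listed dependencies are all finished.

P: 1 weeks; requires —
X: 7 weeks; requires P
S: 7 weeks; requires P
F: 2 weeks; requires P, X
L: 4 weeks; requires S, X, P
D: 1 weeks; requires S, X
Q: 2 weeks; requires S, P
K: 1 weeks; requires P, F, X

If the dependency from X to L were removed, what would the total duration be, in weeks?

With the dependency in place, P→X→L = 1+7+4 = 12 sets the finish at 12 weeks.
Dropping X→L doesn't change L's earliest start (8); another predecessor still binds.
After: P→S→L = 1+7+4 = 12 → 12 weeks.

12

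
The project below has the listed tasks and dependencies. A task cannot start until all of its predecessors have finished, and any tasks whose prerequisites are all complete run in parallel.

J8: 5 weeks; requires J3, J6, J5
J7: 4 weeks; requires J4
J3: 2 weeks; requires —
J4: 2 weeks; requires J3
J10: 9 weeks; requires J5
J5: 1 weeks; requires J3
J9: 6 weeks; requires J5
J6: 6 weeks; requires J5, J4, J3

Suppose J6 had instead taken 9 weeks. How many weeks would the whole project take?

Critical path before the change: J3→J4→J6→J8 = 2+2+6+5 = 15 giving 15 weeks.
J6 is on the critical path; changing it to 9 makes that path 18 weeks.
That remains the longest chain; total 18 weeks.

18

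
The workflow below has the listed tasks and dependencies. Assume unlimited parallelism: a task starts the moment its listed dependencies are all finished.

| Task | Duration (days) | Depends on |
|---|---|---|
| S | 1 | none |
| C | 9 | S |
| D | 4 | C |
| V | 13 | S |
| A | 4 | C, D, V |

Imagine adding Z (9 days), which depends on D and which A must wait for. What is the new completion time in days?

Originally the job takes 18 days.
With Z inserted, A now waits for max(C, D, V, Z).
New critical path: S→C→D→Z→A = 1+9+4+9+4 = 27 ⇒ 27 days.

27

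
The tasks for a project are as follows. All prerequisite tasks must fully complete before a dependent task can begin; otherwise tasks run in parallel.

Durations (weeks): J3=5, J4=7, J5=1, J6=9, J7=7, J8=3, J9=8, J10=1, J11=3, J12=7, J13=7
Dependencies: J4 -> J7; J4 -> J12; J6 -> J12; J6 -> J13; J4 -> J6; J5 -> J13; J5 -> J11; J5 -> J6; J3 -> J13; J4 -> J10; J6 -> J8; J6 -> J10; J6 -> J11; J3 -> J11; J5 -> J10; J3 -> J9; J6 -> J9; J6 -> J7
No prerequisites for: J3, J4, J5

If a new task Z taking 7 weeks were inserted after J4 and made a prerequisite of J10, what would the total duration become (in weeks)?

24

Originally the project takes 24 weeks.
With Z inserted, J10 now waits for max(J5, J6, J4, Z).
New critical path: J4→J6→J9 = 7+9+8 = 24 ⇒ 24 weeks.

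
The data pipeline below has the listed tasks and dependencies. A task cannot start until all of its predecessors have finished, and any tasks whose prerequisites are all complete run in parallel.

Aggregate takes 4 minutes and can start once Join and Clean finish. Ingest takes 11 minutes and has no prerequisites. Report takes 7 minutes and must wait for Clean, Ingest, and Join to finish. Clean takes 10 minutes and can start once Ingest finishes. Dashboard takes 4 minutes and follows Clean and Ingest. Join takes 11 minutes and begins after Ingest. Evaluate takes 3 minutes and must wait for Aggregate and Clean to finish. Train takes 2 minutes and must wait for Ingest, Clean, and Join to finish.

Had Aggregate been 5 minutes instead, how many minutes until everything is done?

Critical path before the change: Ingest→Join→Aggregate→Evaluate = 11+11+4+3 = 29 giving 29 minutes.
Since Aggregate is critical, the +1 change carries straight to that chain (now 30 minutes).
No other chain overtakes it, so the finish is 30 minutes.

30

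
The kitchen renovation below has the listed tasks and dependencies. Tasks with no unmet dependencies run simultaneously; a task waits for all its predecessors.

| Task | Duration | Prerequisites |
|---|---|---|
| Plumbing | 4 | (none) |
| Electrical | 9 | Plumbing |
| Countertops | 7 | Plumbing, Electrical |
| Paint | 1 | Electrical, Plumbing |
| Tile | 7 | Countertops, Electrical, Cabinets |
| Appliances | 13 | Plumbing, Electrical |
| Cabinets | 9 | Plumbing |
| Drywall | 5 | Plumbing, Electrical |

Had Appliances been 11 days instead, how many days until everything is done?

27

As given, the longest chain is Plumbing→Electrical→Countertops→Tile = 4+9+7+7 = 27, so the finish is 27 days.
Appliances has 1 day of float (longest path through it is 26).
The critical path is still Plumbing→Electrical→Countertops→Tile; finish is now 27 days.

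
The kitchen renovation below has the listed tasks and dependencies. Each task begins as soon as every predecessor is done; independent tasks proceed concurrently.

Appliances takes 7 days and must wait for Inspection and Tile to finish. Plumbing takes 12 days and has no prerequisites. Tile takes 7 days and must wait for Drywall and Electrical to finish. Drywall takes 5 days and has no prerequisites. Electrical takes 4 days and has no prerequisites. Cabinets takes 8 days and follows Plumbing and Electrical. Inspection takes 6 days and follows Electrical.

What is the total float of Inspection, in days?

3

Critical path: Plumbing→Cabinets = 12+8 = 20, so the finish is 20 days.
Longest path through Inspection: 17 days (earliest finish 10, latest finish 13).
So Inspection can slip 13 − 10 = 3 days.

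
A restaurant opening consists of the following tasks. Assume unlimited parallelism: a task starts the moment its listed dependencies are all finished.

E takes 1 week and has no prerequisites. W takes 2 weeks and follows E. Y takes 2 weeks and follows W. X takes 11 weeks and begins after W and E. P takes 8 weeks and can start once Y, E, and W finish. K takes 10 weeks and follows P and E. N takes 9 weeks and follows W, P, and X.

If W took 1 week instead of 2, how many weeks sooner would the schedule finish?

1

Baseline: E→W→Y→P→K = 1+2+2+8+10 = 23 → 23 weeks.
Since W is critical, the -1 change carries straight to that chain (now 22 weeks).
The critical path is still E→W→Y→P→K; finish is now 22 weeks.
Change in finish: 22 − 23 = -1 weeks.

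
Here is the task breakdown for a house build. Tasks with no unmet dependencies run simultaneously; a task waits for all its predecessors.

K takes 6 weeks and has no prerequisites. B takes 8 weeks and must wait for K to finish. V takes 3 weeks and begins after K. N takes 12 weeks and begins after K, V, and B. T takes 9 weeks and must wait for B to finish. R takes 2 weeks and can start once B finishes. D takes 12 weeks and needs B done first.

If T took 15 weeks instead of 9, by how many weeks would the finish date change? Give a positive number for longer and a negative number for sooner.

3

Actual critical path: K→B→N = 6+8+12 = 26 ⇒ 26 weeks.
The longest path through T is only 23 weeks, so T has float 3.
New critical path: K→B→T = 6+8+15 = 29 ⇒ 29 weeks.
Change in finish: 29 − 26 = +3 weeks.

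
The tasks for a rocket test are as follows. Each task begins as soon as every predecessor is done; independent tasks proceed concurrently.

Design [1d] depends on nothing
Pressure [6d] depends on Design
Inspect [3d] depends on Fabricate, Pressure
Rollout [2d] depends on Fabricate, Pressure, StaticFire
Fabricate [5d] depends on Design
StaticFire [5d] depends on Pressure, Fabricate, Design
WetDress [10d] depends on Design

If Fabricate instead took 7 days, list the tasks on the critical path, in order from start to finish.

Actual critical path: Design→Pressure→StaticFire→Rollout = 1+6+5+2 = 14 ⇒ 14 days.
Fabricate is off the critical path — its longest chain is 13 days, giving 1 of slack.
The binding chain switches to Design→Fabricate→StaticFire→Rollout = 1+7+5+2 = 15; finish 15 days.

Design, Fabricate, StaticFire, Rollout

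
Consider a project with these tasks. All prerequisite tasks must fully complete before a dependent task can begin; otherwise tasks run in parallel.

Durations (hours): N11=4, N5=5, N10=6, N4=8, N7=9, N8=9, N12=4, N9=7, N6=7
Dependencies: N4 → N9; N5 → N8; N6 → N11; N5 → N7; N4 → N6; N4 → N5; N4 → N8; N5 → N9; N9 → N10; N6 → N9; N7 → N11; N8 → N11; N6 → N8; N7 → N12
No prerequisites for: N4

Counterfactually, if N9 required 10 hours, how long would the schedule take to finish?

Actual critical path: N4→N6→N9→N10 = 8+7+7+6 = 28 ⇒ 28 hours.
N9 lies on that path, so at 10 hours the path becomes 31 hours.
No other chain overtakes it, so the finish is 31 hours.

31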